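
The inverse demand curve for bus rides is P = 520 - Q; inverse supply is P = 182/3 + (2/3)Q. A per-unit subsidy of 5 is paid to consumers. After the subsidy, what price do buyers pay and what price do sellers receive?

Pre-subsidy: 520 - Q = 182/3 + (2/3)Q gives Q* = 275.6 and P* = 244.4.
With the rebate, buyers effectively pay Pb = Ps − 5, where Ps is the price sellers receive.
On the curves, Pb = 520 - Q and Ps = 182/3 + (2/3)Q; the wedge Ps − Pb = 5 gives 182/3 + (2/3)Q − (520 - Q) = 5, so Q' = 278.6.
Then Pb = 520 − 1·278.6 = 241.4 and Ps = 182/3 + (2/3)·278.6 = 246.4.

Buyers pay 241.4; sellers receive 246.4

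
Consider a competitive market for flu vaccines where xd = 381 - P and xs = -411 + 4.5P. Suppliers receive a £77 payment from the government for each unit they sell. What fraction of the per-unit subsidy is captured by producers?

Producer share = 2/11

Pre-subsidy: 381 - P = -411 + 4.5P gives P* = 144, x* = 237.
With the subsidy, sellers receive Ps = Pb + 77 for each unit, where Pb is the price buyers pay.
Supply in terms of Pb becomes xs = -411 + 4.5(Pb + 77) = -64.5 + 4.5Pb. Setting this equal to demand: 381 - Pb = -64.5 + 4.5Pb, so Pb = 81.
Sellers receive Ps = 81 + 77 = 158; x' = 381 − 1·81 = 300.
Buyers' price falls by P* − Pb = 144 − 81 = 63; sellers' price rises by Ps − P* = 158 − 144 = 14.
So producers capture 14/77 = 2/11 of each unit of subsidy.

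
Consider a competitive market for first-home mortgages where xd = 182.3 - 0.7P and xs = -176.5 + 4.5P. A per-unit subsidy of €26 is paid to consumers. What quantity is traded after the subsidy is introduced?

x' = 149.75

Pre-subsidy: 182.3 - 0.7P = -176.5 + 4.5P gives P* = 69, x* = 134.
With the rebate, buyers effectively pay Pb = Ps − 26, where Ps is the price sellers receive.
Demand in terms of Ps becomes xd = 182.3 − 0.7(Ps − 26) = 200.5 - 0.7Ps. Setting this equal to supply: 200.5 - 0.7Ps = -176.5 + 4.5Ps, so Ps = 72.5.
Buyers pay Pb = 72.5 − 26 = 46.5; x' = -176.5 + 4.5·72.5 = 149.75.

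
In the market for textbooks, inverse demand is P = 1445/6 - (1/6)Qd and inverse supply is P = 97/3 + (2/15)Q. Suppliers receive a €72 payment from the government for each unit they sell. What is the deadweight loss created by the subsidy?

Pre-subsidy: 1445/6 - (1/6)Q = 97/3 + (2/15)Q gives Q* = 695 and P* = 125.
With the subsidy, sellers receive Ps = Pb + 72 for each unit, where Pb is the price buyers pay.
On the curves, Pb = 1445/6 - (1/6)Q and Ps = 97/3 + (2/15)Q; the wedge Ps − Pb = 72 gives 97/3 + (2/15)Q − (1445/6 - (1/6)Q) = 72, so Q' = 935.
Then Pb = 1445/6 − (1/6)·935 = 85 and Ps = 97/3 + (2/15)·935 = 157.
The subsidy expands output by 935 − 695 = 240 past the efficient level; on those units the gap between marginal cost and willingness to pay runs from 0 up to 72.
DWL = ½ × 72 × 240 = 8640.

Deadweight loss = €8640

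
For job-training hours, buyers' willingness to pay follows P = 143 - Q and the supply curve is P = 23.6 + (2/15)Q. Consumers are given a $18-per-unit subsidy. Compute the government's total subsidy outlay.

Pre-subsidy: 143 - Q = 23.6 + (2/15)Q gives Q* = 1791/17 and P* = 640/17.
With the rebate, buyers effectively pay Pb = Ps − 18, where Ps is the price sellers receive.
On the curves, Pb = 143 - Q and Ps = 23.6 + (2/15)Q; the wedge Ps − Pb = 18 gives 23.6 + (2/15)Q − (143 - Q) = 18, so Q' = 2061/17.
Then Pb = 143 − 1·(2061/17) = 370/17 and Ps = 23.6 + (2/15)·(2061/17) = 676/17.
Government outlay = subsidy × quantity = 18 × 2061/17 = 37098/17.

Government cost = 37098/17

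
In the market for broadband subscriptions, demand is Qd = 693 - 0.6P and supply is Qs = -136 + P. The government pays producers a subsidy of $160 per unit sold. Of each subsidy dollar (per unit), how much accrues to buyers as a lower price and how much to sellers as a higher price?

Buyers gain $100 per unit; sellers gain $60 per unit

Pre-subsidy: 693 - 0.6P = -136 + P gives P* = 518.125, Q* = 382.125.
With the subsidy, sellers receive Ps = Pb + 160 for each unit, where Pb is the price buyers pay.
Supply in terms of Pb becomes Qs = -136 + 1(Pb + 160) = 24 + Pb. Setting this equal to demand: 693 - 0.6Pb = 24 + Pb, so Pb = 418.125.
Sellers receive Ps = 418.125 + 160 = 578.125; Q' = 693 − 0.6·418.125 = 442.125.
Buyers' price falls by P* − Pb = 518.125 − 418.125 = 100; sellers' price rises by Ps − P* = 578.125 − 518.125 = 60.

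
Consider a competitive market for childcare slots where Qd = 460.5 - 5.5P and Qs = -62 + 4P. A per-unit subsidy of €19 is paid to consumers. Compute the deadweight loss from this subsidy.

Deadweight loss = €418

Pre-subsidy: 460.5 - 5.5P = -62 + 4P gives P* = 55, Q* = 158.
With the rebate, buyers effectively pay Pb = Ps − 19, where Ps is the price sellers receive.
Demand in terms of Ps becomes Qd = 460.5 − 5.5(Ps − 19) = 565 - 5.5Ps. Setting this equal to supply: 565 - 5.5Ps = -62 + 4Ps, so Ps = 66.
Buyers pay Pb = 66 − 19 = 47; Q' = -62 + 4·66 = 202.
The subsidy expands output by 202 − 158 = 44 past the efficient level; on those units the gap between marginal cost and willingness to pay runs from 0 up to 19.
DWL = ½ × 19 × 44 = 418.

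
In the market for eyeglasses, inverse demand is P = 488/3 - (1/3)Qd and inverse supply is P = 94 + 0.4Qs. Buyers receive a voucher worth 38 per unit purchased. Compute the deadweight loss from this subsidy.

Pre-subsidy: 488/3 - (1/3)Q = 94 + 0.4Q gives Q* = 1030/11 and P* = 1446/11.
With the rebate, buyers effectively pay Pb = Ps − 38, where Ps is the price sellers receive.
On the curves, Pb = 488/3 - (1/3)Q and Ps = 94 + 0.4Q; the wedge Ps − Pb = 38 gives 94 + 0.4Q − (488/3 - (1/3)Q) = 38, so Q' = 1600/11.
Then Pb = 488/3 − (1/3)·(1600/11) = 1256/11 and Ps = 94 + 0.4·(1600/11) = 1674/11.
The subsidy expands output by 1600/11 − 1030/11 = 570/11 past the efficient level; on those units the gap between marginal cost and willingness to pay runs from 0 up to 38.
DWL = ½ × 38 × 570/11 = 10830/11.

Deadweight loss = 10830/11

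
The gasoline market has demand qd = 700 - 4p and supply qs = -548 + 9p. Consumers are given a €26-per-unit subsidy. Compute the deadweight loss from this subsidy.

Deadweight loss = €936

Pre-subsidy: 700 - 4p = -548 + 9p gives p* = 96, q* = 316.
With the rebate, buyers effectively pay pb = ps − 26, where ps is the price sellers receive.
Demand in terms of ps becomes qd = 700 − 4(ps − 26) = 804 - 4ps. Setting this equal to supply: 804 - 4ps = -548 + 9ps, so ps = 104.
Buyers pay pb = 104 − 26 = 78; q' = -548 + 9·104 = 388.
The subsidy expands output by 388 − 316 = 72 past the efficient level; on those units the gap between marginal cost and willingness to pay runs from 0 up to 26.
DWL = ½ × 26 × 72 = 936.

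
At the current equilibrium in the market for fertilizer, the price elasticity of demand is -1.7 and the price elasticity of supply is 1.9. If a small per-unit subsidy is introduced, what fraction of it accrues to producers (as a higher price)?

Producer share = 17/36

For a small subsidy around the equilibrium, the benefit split depends on the relative slopes, which at a point are proportional to the elasticities.
Buyer share = εs/(εs + |εd|) = 1.9/(1.9 + 1.7) = 19/36; seller share = |εd|/(εs + |εd|) = 17/36.
So producers capture 17/36 of the subsidy.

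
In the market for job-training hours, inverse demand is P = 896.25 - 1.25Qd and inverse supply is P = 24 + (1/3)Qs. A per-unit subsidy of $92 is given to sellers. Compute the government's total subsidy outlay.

Pre-subsidy: 896.25 - 1.25Q = 24 + (1/3)Q gives Q* = 10467/19 and P* = 3945/19.
With the subsidy, sellers receive Ps = Pb + 92 for each unit, where Pb is the price buyers pay.
On the curves, Pb = 896.25 - 1.25Q and Ps = 24 + (1/3)Q; the wedge Ps − Pb = 92 gives 24 + (1/3)Q − (896.25 - 1.25Q) = 92, so Q' = 609.
Then Pb = 896.25 − 1.25·609 = 135 and Ps = 24 + (1/3)·609 = 227.
Government outlay = subsidy × quantity = 92 × 609 = 56028.

Government cost = $56028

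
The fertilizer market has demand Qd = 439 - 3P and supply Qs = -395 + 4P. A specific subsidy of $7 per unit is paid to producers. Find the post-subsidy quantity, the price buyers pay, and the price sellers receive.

Q' = 655/7; buyers pay 806/7; sellers receive 855/7

Pre-subsidy: 439 - 3P = -395 + 4P gives P* = 834/7, Q* = 571/7.
With the subsidy, sellers receive Ps = Pb + 7 for each unit, where Pb is the price buyers pay.
Supply in terms of Pb becomes Qs = -395 + 4(Pb + 7) = -367 + 4Pb. Setting this equal to demand: 439 - 3Pb = -367 + 4Pb, so Pb = 806/7.
Sellers receive Ps = 806/7 + 7 = 855/7; Q' = 439 − 3·(806/7) = 655/7.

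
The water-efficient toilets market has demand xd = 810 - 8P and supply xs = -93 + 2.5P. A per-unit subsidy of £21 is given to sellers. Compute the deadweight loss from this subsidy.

Pre-subsidy: 810 - 8P = -93 + 2.5P gives P* = 86, x* = 122.
With the subsidy, sellers receive Ps = Pb + 21 for each unit, where Pb is the price buyers pay.
Supply in terms of Pb becomes xs = -93 + 2.5(Pb + 21) = -40.5 + 2.5Pb. Setting this equal to demand: 810 - 8Pb = -40.5 + 2.5Pb, so Pb = 81.
Sellers receive Ps = 81 + 21 = 102; x' = 810 − 8·81 = 162.
The subsidy expands output by 162 − 122 = 40 past the efficient level; on those units the gap between marginal cost and willingness to pay runs from 0 up to 21.
DWL = ½ × 21 × 40 = 420.

Deadweight loss = £420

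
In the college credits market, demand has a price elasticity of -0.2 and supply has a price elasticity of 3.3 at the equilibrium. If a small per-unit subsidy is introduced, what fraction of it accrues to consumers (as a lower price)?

For a small subsidy around the equilibrium, the benefit split depends on the relative slopes, which at a point are proportional to the elasticities.
Buyer share = εs/(εs + |εd|) = 3.3/(3.3 + 0.2) = 33/35; seller share = |εd|/(εs + |εd|) = 2/35.

Consumer share = 33/35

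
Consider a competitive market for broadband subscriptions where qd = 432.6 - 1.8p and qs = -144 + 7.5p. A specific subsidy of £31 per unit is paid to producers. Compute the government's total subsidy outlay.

Government cost = £11346

Pre-subsidy: 432.6 - 1.8p = -144 + 7.5p gives p* = 62, q* = 321.
With the subsidy, sellers receive ps = pb + 31 for each unit, where pb is the price buyers pay.
Supply in terms of pb becomes qs = -144 + 7.5(pb + 31) = 88.5 + 7.5pb. Setting this equal to demand: 432.6 - 1.8pb = 88.5 + 7.5pb, so pb = 37.
Sellers receive ps = 37 + 31 = 68; q' = 432.6 − 1.8·37 = 366.
Government outlay = subsidy × quantity = 31 × 366 = 11346.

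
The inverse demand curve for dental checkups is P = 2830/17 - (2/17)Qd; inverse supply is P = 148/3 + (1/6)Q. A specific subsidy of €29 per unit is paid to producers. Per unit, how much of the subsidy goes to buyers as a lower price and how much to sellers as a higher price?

Buyers gain €12 per unit; sellers gain €17 per unit

Pre-subsidy: 2830/17 - (2/17)Q = 148/3 + (1/6)Q gives Q* = 412 and P* = 118.
With the subsidy, sellers receive Ps = Pb + 29 for each unit, where Pb is the price buyers pay.
On the curves, Pb = 2830/17 - (2/17)Q and Ps = 148/3 + (1/6)Q; the wedge Ps − Pb = 29 gives 148/3 + (1/6)Q − (2830/17 - (2/17)Q) = 29, so Q' = 514.
Then Pb = 2830/17 − (2/17)·514 = 106 and Ps = 148/3 + (1/6)·514 = 135.
Buyers' price falls by P* − Pb = 118 − 106 = 12; sellers' price rises by Ps − P* = 135 − 118 = 17.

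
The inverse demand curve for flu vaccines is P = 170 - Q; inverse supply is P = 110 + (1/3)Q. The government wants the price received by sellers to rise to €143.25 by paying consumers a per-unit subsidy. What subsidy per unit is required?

At a seller price of 143.25, quantity supplied is -330 + 3·143.25 = 99.75.
Buyers absorb 99.75 only when they pay Pb = 170 − 1·99.75 = 70.25.
s = Ps − Pb = 143.25 − 70.25 = 73.

Required subsidy s = €73 per unit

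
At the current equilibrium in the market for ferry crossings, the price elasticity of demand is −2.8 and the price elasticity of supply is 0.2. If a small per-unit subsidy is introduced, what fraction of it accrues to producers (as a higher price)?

For a small subsidy around the equilibrium, the benefit split depends on the relative slopes, which at a point are proportional to the elasticities.
Buyer share = εs/(εs + |εd|) = 0.2/(0.2 + 2.8) = 1/15; seller share = |εd|/(εs + |εd|) = 14/15.
So producers capture 14/15 of the subsidy.

Producer share = 14/15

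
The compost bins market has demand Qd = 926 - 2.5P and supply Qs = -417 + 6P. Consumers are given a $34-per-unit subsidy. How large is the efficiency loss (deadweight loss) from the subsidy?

Deadweight loss = $1020

Pre-subsidy: 926 - 2.5P = -417 + 6P gives P* = 158, Q* = 531.
With the rebate, buyers effectively pay Pb = Ps − 34, where Ps is the price sellers receive.
Demand in terms of Ps becomes Qd = 926 − 2.5(Ps − 34) = 1011 - 2.5Ps. Setting this equal to supply: 1011 - 2.5Ps = -417 + 6Ps, so Ps = 168.
Buyers pay Pb = 168 − 34 = 134; Q' = -417 + 6·168 = 591.
The subsidy expands output by 591 − 531 = 60 past the efficient level; on those units the gap between marginal cost and willingness to pay runs from 0 up to 34.
DWL = ½ × 34 × 60 = 1020.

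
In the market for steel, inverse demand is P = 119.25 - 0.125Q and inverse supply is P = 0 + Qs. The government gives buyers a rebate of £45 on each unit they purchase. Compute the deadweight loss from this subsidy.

Deadweight loss = £900

Pre-subsidy: 119.25 - 0.125Q = 0 + Q gives Q* = 106 and P* = 106.
With the rebate, buyers effectively pay Pb = Ps − 45, where Ps is the price sellers receive.
On the curves, Pb = 119.25 - 0.125Q and Ps = 0 + Q; the wedge Ps − Pb = 45 gives 0 + Q − (119.25 - 0.125Q) = 45, so Q' = 146.
Then Pb = 119.25 − 0.125·146 = 101 and Ps = 0 + 1·146 = 146.
The subsidy expands output by 146 − 106 = 40 past the efficient level; on those units the gap between marginal cost and willingness to pay runs from 0 up to 45.
DWL = ½ × 45 × 40 = 900.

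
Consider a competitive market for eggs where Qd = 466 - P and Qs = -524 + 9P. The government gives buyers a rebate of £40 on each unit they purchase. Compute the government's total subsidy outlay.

Pre-subsidy: 466 - P = -524 + 9P gives P* = 99, Q* = 367.
With the rebate, buyers effectively pay Pb = Ps − 40, where Ps is the price sellers receive.
Demand in terms of Ps becomes Qd = 466 − 1(Ps − 40) = 506 - Ps. Setting this equal to supply: 506 - Ps = -524 + 9Ps, so Ps = 103.
Buyers pay Pb = 103 − 40 = 63; Q' = -524 + 9·103 = 403.
Government outlay = subsidy × quantity = 40 × 403 = 16120.

Government cost = £16120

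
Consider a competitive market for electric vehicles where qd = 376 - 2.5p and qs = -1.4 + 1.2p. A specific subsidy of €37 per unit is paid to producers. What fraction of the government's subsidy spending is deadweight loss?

Pre-subsidy: 376 - 2.5p = -1.4 + 1.2p gives p* = 102, q* = 121.
With the subsidy, sellers receive ps = pb + 37 for each unit, where pb is the price buyers pay.
Supply in terms of pb becomes qs = -1.4 + 1.2(pb + 37) = 43 + 1.2pb. Setting this equal to demand: 376 - 2.5pb = 43 + 1.2pb, so pb = 90.
Sellers receive ps = 90 + 37 = 127; q' = 376 − 2.5·90 = 151.
ΔCS = ½(121 + 151)(102 − 90) = 1632; ΔPS = ½(121 + 151)(127 − 102) = 3400.
Government spending = 37 × 151 = 5587.
DWL = ½ × 37 × (151 − 121) = 555; fraction = 555 / 5587 = 15/151.

DWL / government spending = 15/151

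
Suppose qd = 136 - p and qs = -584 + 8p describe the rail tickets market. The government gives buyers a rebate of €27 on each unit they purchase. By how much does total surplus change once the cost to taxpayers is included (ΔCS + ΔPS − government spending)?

Net change in total surplus = -€324

Pre-subsidy: 136 - p = -584 + 8p gives p* = 80, q* = 56.
With the rebate, buyers effectively pay pb = ps − 27, where ps is the price sellers receive.
Demand in terms of ps becomes qd = 136 − 1(ps − 27) = 163 - ps. Setting this equal to supply: 163 - ps = -584 + 8ps, so ps = 83.
Buyers pay pb = 83 − 27 = 56; q' = -584 + 8·83 = 80.
ΔCS = ½(56 + 80)(80 − 56) = 1632; ΔPS = ½(56 + 80)(83 − 80) = 204.
Government spending = 27 × 80 = 2160.
Net change = 1632 + 204 − 2160 = -324. The loss equals the DWL triangle ½·27·24.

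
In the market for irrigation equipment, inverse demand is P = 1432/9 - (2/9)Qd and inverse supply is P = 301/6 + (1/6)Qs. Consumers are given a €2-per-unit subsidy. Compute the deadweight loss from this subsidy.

Pre-subsidy: 1432/9 - (2/9)Q = 301/6 + (1/6)Q gives Q* = 1961/7 and P* = 678/7.
With the rebate, buyers effectively pay Pb = Ps − 2, where Ps is the price sellers receive.
On the curves, Pb = 1432/9 - (2/9)Q and Ps = 301/6 + (1/6)Q; the wedge Ps − Pb = 2 gives 301/6 + (1/6)Q − (1432/9 - (2/9)Q) = 2, so Q' = 1997/7.
Then Pb = 1432/9 − (2/9)·(1997/7) = 670/7 and Ps = 301/6 + (1/6)·(1997/7) = 684/7.
The subsidy expands output by 1997/7 − 1961/7 = 36/7 past the efficient level; on those units the gap between marginal cost and willingness to pay runs from 0 up to 2.
DWL = ½ × 2 × 36/7 = 36/7.

Deadweight loss = 36/7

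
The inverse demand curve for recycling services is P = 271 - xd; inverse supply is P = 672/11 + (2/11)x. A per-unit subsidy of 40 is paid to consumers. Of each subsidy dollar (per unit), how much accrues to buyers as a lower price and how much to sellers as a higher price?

Buyers gain 440/13 per unit; sellers gain 80/13 per unit

Pre-subsidy: 271 - x = 672/11 + (2/11)x gives x* = 2309/13 and P* = 1214/13.
With the rebate, buyers effectively pay Pb = Ps − 40, where Ps is the price sellers receive.
On the curves, Pb = 271 - x and Ps = 672/11 + (2/11)x; the wedge Ps − Pb = 40 gives 672/11 + (2/11)x − (271 - x) = 40, so x' = 2749/13.
Then Pb = 271 − 1·(2749/13) = 774/13 and Ps = 672/11 + (2/11)·(2749/13) = 1294/13.
Buyers' price falls by P* − Pb = 1214/13 − 774/13 = 440/13; sellers' price rises by Ps − P* = 1294/13 − 1214/13 = 80/13.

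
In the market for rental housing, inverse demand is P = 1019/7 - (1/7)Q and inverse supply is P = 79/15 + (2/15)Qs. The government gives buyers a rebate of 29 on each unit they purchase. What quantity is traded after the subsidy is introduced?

Q' = 613

Pre-subsidy: 1019/7 - (1/7)Q = 79/15 + (2/15)Q gives Q* = 508 and P* = 73.
With the rebate, buyers effectively pay Pb = Ps − 29, where Ps is the price sellers receive.
On the curves, Pb = 1019/7 - (1/7)Q and Ps = 79/15 + (2/15)Q; the wedge Ps − Pb = 29 gives 79/15 + (2/15)Q − (1019/7 - (1/7)Q) = 29, so Q' = 613.
Then Pb = 1019/7 − (1/7)·613 = 58 and Ps = 79/15 + (2/15)·613 = 87.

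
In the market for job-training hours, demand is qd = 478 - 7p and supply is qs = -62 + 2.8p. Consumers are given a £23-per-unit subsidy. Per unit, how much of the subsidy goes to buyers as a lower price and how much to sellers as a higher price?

Pre-subsidy: 478 - 7p = -62 + 2.8p gives p* = 2700/49, q* = 646/7.
With the rebate, buyers effectively pay pb = ps − 23, where ps is the price sellers receive.
Demand in terms of ps becomes qd = 478 − 7(ps − 23) = 639 - 7ps. Setting this equal to supply: 639 - 7ps = -62 + 2.8ps, so ps = 3505/49.
Buyers pay pb = 3505/49 − 23 = 2378/49; q' = -62 + 2.8·(3505/49) = 968/7.
Buyers' price falls by p* − pb = 2700/49 − 2378/49 = 46/7; sellers' price rises by ps − p* = 3505/49 − 2700/49 = 115/7.

Buyers gain 46/7 per unit; sellers gain 115/7 per unit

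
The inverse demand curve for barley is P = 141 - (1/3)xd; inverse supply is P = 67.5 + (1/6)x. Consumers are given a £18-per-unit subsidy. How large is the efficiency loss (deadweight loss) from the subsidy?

Pre-subsidy: 141 - (1/3)x = 67.5 + (1/6)x gives x* = 147 and P* = 92.
With the rebate, buyers effectively pay Pb = Ps − 18, where Ps is the price sellers receive.
On the curves, Pb = 141 - (1/3)x and Ps = 67.5 + (1/6)x; the wedge Ps − Pb = 18 gives 67.5 + (1/6)x − (141 - (1/3)x) = 18, so x' = 183.
Then Pb = 141 − (1/3)·183 = 80 and Ps = 67.5 + (1/6)·183 = 98.
The subsidy expands output by 183 − 147 = 36 past the efficient level; on those units the gap between marginal cost and willingness to pay runs from 0 up to 18.
DWL = ½ × 18 × 36 = 324.

Deadweight loss = £324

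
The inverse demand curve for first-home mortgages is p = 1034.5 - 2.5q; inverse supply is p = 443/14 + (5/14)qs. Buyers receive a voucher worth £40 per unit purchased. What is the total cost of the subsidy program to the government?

Government cost = £14600

Pre-subsidy: 1034.5 - 2.5q = 443/14 + (5/14)q gives q* = 351 and p* = 157.
With the rebate, buyers effectively pay pb = ps − 40, where ps is the price sellers receive.
On the curves, pb = 1034.5 - 2.5q and ps = 443/14 + (5/14)q; the wedge ps − pb = 40 gives 443/14 + (5/14)q − (1034.5 - 2.5q) = 40, so q' = 365.
Then pb = 1034.5 − 2.5·365 = 122 and ps = 443/14 + (5/14)·365 = 162.
Government outlay = subsidy × quantity = 40 × 365 = 14600.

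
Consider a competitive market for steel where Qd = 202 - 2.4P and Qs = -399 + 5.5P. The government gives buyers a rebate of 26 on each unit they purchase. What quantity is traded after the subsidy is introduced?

Q' = 4966/79

Pre-subsidy: 202 - 2.4P = -399 + 5.5P gives P* = 6010/79, Q* = 1534/79.
With the rebate, buyers effectively pay Pb = Ps − 26, where Ps is the price sellers receive.
Demand in terms of Ps becomes Qd = 202 − 2.4(Ps − 26) = 264.4 - 2.4Ps. Setting this equal to supply: 264.4 - 2.4Ps = -399 + 5.5Ps, so Ps = 6634/79.
Buyers pay Pb = 6634/79 − 26 = 4580/79; Q' = -399 + 5.5·(6634/79) = 4966/79.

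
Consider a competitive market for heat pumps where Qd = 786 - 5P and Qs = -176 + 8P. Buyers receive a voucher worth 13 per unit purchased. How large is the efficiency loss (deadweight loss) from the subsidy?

Pre-subsidy: 786 - 5P = -176 + 8P gives P* = 74, Q* = 416.
With the rebate, buyers effectively pay Pb = Ps − 13, where Ps is the price sellers receive.
Demand in terms of Ps becomes Qd = 786 − 5(Ps − 13) = 851 - 5Ps. Setting this equal to supply: 851 - 5Ps = -176 + 8Ps, so Ps = 79.
Buyers pay Pb = 79 − 13 = 66; Q' = -176 + 8·79 = 456.
The subsidy expands output by 456 − 416 = 40 past the efficient level; on those units the gap between marginal cost and willingness to pay runs from 0 up to 13.
DWL = ½ × 13 × 40 = 260.

Deadweight loss = 260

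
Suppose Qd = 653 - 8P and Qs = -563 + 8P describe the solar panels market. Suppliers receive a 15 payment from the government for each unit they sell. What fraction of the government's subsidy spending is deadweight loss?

DWL / government spending = 2/7

Pre-subsidy: 653 - 8P = -563 + 8P gives P* = 76, Q* = 45.
With the subsidy, sellers receive Ps = Pb + 15 for each unit, where Pb is the price buyers pay.
Supply in terms of Pb becomes Qs = -563 + 8(Pb + 15) = -443 + 8Pb. Setting this equal to demand: 653 - 8Pb = -443 + 8Pb, so Pb = 68.5.
Sellers receive Ps = 68.5 + 15 = 83.5; Q' = 653 − 8·68.5 = 105.
ΔCS = ½(45 + 105)(76 − 68.5) = 562.5; ΔPS = ½(45 + 105)(83.5 − 76) = 562.5.
Government spending = 15 × 105 = 1575.
DWL = ½ × 15 × (105 − 45) = 450; fraction = 450 / 1575 = 2/7.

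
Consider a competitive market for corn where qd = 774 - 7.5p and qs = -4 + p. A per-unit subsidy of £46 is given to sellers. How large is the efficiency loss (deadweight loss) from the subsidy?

Pre-subsidy: 774 - 7.5p = -4 + p gives p* = 1556/17, q* = 1488/17.
With the subsidy, sellers receive ps = pb + 46 for each unit, where pb is the price buyers pay.
Supply in terms of pb becomes qs = -4 + 1(pb + 46) = 42 + pb. Setting this equal to demand: 774 - 7.5pb = 42 + pb, so pb = 1464/17.
Sellers receive ps = 1464/17 + 46 = 2246/17; q' = 774 − 7.5·(1464/17) = 2178/17.
The subsidy expands output by 2178/17 − 1488/17 = 690/17 past the efficient level; on those units the gap between marginal cost and willingness to pay runs from 0 up to 46.
DWL = ½ × 46 × 690/17 = 15870/17.

Deadweight loss = 15870/17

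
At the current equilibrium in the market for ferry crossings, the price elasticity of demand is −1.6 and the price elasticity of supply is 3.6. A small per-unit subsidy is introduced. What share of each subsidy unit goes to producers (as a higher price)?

For a small subsidy around the equilibrium, the benefit split depends on the relative slopes, which at a point are proportional to the elasticities.
Buyer share = εs/(εs + |εd|) = 3.6/(3.6 + 1.6) = 9/13; seller share = |εd|/(εs + |εd|) = 4/13.
So producers capture 4/13 of the subsidy.

Producer share = 4/13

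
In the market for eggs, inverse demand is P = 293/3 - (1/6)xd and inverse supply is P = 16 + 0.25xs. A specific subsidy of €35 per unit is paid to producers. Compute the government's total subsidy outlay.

Government cost = €9800

Pre-subsidy: 293/3 - (1/6)x = 16 + 0.25x gives x* = 196 and P* = 65.
With the subsidy, sellers receive Ps = Pb + 35 for each unit, where Pb is the price buyers pay.
On the curves, Pb = 293/3 - (1/6)x and Ps = 16 + 0.25x; the wedge Ps − Pb = 35 gives 16 + 0.25x − (293/3 - (1/6)x) = 35, so x' = 280.
Then Pb = 293/3 − (1/6)·280 = 51 and Ps = 16 + 0.25·280 = 86.
Government outlay = subsidy × quantity = 35 × 280 = 9800.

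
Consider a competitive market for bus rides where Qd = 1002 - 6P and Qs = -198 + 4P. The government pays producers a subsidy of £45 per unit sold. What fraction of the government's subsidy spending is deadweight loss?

Pre-subsidy: 1002 - 6P = -198 + 4P gives P* = 120, Q* = 282.
With the subsidy, sellers receive Ps = Pb + 45 for each unit, where Pb is the price buyers pay.
Supply in terms of Pb becomes Qs = -198 + 4(Pb + 45) = -18 + 4Pb. Setting this equal to demand: 1002 - 6Pb = -18 + 4Pb, so Pb = 102.
Sellers receive Ps = 102 + 45 = 147; Q' = 1002 − 6·102 = 390.
ΔCS = ½(282 + 390)(120 − 102) = 6048; ΔPS = ½(282 + 390)(147 − 120) = 9072.
Government spending = 45 × 390 = 17550.
DWL = ½ × 45 × (390 − 282) = 2430; fraction = 2430 / 17550 = 9/65.

DWL / government spending = 9/65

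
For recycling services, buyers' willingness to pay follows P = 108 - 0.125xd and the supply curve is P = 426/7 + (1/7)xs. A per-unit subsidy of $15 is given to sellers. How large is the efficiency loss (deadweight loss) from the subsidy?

Deadweight loss = $420

Pre-subsidy: 108 - 0.125x = 426/7 + (1/7)x gives x* = 176 and P* = 86.
With the subsidy, sellers receive Ps = Pb + 15 for each unit, where Pb is the price buyers pay.
On the curves, Pb = 108 - 0.125x and Ps = 426/7 + (1/7)x; the wedge Ps − Pb = 15 gives 426/7 + (1/7)x − (108 - 0.125x) = 15, so x' = 232.
Then Pb = 108 − 0.125·232 = 79 and Ps = 426/7 + (1/7)·232 = 94.
The subsidy expands output by 232 − 176 = 56 past the efficient level; on those units the gap between marginal cost and willingness to pay runs from 0 up to 15.
DWL = ½ × 15 × 56 = 420.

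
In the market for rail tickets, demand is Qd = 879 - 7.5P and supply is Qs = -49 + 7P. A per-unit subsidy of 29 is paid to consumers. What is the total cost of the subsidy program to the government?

Government cost = 14616

Pre-subsidy: 879 - 7.5P = -49 + 7P gives P* = 64, Q* = 399.
With the rebate, buyers effectively pay Pb = Ps − 29, where Ps is the price sellers receive.
Demand in terms of Ps becomes Qd = 879 − 7.5(Ps − 29) = 1096.5 - 7.5Ps. Setting this equal to supply: 1096.5 - 7.5Ps = -49 + 7Ps, so Ps = 79.
Buyers pay Pb = 79 − 29 = 50; Q' = -49 + 7·79 = 504.
Government outlay = subsidy × quantity = 29 × 504 = 14616.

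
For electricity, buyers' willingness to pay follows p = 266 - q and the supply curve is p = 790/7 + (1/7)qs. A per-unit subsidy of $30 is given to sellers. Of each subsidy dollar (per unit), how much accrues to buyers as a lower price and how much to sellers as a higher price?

Buyers gain $26.25 per unit; sellers gain $3.75 per unit

Pre-subsidy: 266 - q = 790/7 + (1/7)q gives q* = 134 and p* = 132.
With the subsidy, sellers receive ps = pb + 30 for each unit, where pb is the price buyers pay.
On the curves, pb = 266 - q and ps = 790/7 + (1/7)q; the wedge ps − pb = 30 gives 790/7 + (1/7)q − (266 - q) = 30, so q' = 160.25.
Then pb = 266 − 1·160.25 = 105.75 and ps = 790/7 + (1/7)·160.25 = 135.75.
Buyers' price falls by p* − pb = 132 − 105.75 = 26.25; sellers' price rises by ps − p* = 135.75 − 132 = 3.75.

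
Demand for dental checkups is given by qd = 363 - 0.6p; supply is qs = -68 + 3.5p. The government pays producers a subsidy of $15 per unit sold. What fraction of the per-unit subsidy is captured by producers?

Producer share = 6/41

Pre-subsidy: 363 - 0.6p = -68 + 3.5p gives p* = 4310/41, q* = 12297/41.
With the subsidy, sellers receive ps = pb + 15 for each unit, where pb is the price buyers pay.
Supply in terms of pb becomes qs = -68 + 3.5(pb + 15) = -15.5 + 3.5pb. Setting this equal to demand: 363 - 0.6pb = -15.5 + 3.5pb, so pb = 3785/41.
Sellers receive ps = 3785/41 + 15 = 4400/41; q' = 363 − 0.6·(3785/41) = 12612/41.
Buyers' price falls by p* − pb = 4310/41 − 3785/41 = 525/41; sellers' price rises by ps − p* = 4400/41 − 4310/41 = 90/41.
So producers capture (90/41)/15 = 6/41 of each unit of subsidy.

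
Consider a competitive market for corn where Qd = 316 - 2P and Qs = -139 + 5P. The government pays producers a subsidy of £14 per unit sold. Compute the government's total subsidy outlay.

Government cost = £2884

Pre-subsidy: 316 - 2P = -139 + 5P gives P* = 65, Q* = 186.
With the subsidy, sellers receive Ps = Pb + 14 for each unit, where Pb is the price buyers pay.
Supply in terms of Pb becomes Qs = -139 + 5(Pb + 14) = -69 + 5Pb. Setting this equal to demand: 316 - 2Pb = -69 + 5Pb, so Pb = 55.
Sellers receive Ps = 55 + 14 = 69; Q' = 316 − 2·55 = 206.
Government outlay = subsidy × quantity = 14 × 206 = 2884.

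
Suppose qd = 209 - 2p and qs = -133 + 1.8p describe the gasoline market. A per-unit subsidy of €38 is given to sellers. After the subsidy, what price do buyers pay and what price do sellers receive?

Pre-subsidy: 209 - 2p = -133 + 1.8p gives p* = 90, q* = 29.
With the subsidy, sellers receive ps = pb + 38 for each unit, where pb is the price buyers pay.
Supply in terms of pb becomes qs = -133 + 1.8(pb + 38) = -64.6 + 1.8pb. Setting this equal to demand: 209 - 2pb = -64.6 + 1.8pb, so pb = 72.
Sellers receive ps = 72 + 38 = 110; q' = 209 − 2·72 = 65.

Buyers pay €72; sellers receive €110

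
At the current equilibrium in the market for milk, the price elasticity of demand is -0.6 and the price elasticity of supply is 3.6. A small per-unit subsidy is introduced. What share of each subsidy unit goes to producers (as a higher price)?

For a small subsidy around the equilibrium, the benefit split depends on the relative slopes, which at a point are proportional to the elasticities.
Buyer share = εs/(εs + |εd|) = 3.6/(3.6 + 0.6) = 6/7; seller share = |εd|/(εs + |εd|) = 1/7.
So producers capture 1/7 of the subsidy.

Producer share = 1/7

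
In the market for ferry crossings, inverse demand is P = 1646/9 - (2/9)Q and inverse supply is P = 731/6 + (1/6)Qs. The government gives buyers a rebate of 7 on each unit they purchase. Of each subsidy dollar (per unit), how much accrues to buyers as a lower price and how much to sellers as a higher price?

Pre-subsidy: 1646/9 - (2/9)Q = 731/6 + (1/6)Q gives Q* = 157 and P* = 148.
With the rebate, buyers effectively pay Pb = Ps − 7, where Ps is the price sellers receive.
On the curves, Pb = 1646/9 - (2/9)Q and Ps = 731/6 + (1/6)Q; the wedge Ps − Pb = 7 gives 731/6 + (1/6)Q − (1646/9 - (2/9)Q) = 7, so Q' = 175.
Then Pb = 1646/9 − (2/9)·175 = 144 and Ps = 731/6 + (1/6)·175 = 151.
Buyers' price falls by P* − Pb = 148 − 144 = 4; sellers' price rises by Ps − P* = 151 − 148 = 3.

Buyers gain 4 per unit; sellers gain 3 per unit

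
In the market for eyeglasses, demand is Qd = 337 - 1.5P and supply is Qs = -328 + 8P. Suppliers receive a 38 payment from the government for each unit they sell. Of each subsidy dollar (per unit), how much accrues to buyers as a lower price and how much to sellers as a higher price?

Buyers gain 32 per unit; sellers gain 6 per unit

Pre-subsidy: 337 - 1.5P = -328 + 8P gives P* = 70, Q* = 232.
With the subsidy, sellers receive Ps = Pb + 38 for each unit, where Pb is the price buyers pay.
Supply in terms of Pb becomes Qs = -328 + 8(Pb + 38) = -24 + 8Pb. Setting this equal to demand: 337 - 1.5Pb = -24 + 8Pb, so Pb = 38.
Sellers receive Ps = 38 + 38 = 76; Q' = 337 − 1.5·38 = 280.
Buyers' price falls by P* − Pb = 70 − 38 = 32; sellers' price rises by Ps − P* = 76 − 70 = 6.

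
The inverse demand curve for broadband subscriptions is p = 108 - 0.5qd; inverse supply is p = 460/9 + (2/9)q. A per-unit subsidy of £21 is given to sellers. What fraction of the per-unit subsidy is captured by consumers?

Consumer share = 9/13

Pre-subsidy: 108 - 0.5q = 460/9 + (2/9)q gives q* = 1024/13 and p* = 892/13.
With the subsidy, sellers receive ps = pb + 21 for each unit, where pb is the price buyers pay.
On the curves, pb = 108 - 0.5q and ps = 460/9 + (2/9)q; the wedge ps − pb = 21 gives 460/9 + (2/9)q − (108 - 0.5q) = 21, so q' = 1402/13.
Then pb = 108 − 0.5·(1402/13) = 703/13 and ps = 460/9 + (2/9)·(1402/13) = 976/13.
Buyers' price falls by p* − pb = 892/13 − 703/13 = 189/13; sellers' price rises by ps − p* = 976/13 − 892/13 = 84/13.
So consumers capture (189/13)/21 = 9/13 of each unit of subsidy.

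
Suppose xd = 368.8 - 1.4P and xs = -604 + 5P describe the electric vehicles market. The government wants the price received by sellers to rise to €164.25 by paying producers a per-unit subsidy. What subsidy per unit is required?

At a seller price of 164.25, quantity supplied is -604 + 5·164.25 = 217.25.
Buyers absorb 217.25 only when they pay Pb with 368.8 − 1.4·Pb = 217.25, i.e. Pb = 108.25.
s = Ps − Pb = 164.25 − 108.25 = 56.

Required subsidy s = €56 per unit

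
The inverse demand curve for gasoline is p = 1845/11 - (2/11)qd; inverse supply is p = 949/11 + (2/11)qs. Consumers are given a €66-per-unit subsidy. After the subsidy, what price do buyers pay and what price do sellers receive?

Buyers pay €94; sellers receive €160

Pre-subsidy: 1845/11 - (2/11)q = 949/11 + (2/11)q gives q* = 224 and p* = 127.
With the rebate, buyers effectively pay pb = ps − 66, where ps is the price sellers receive.
On the curves, pb = 1845/11 - (2/11)q and ps = 949/11 + (2/11)q; the wedge ps − pb = 66 gives 949/11 + (2/11)q − (1845/11 - (2/11)q) = 66, so q' = 405.5.
Then pb = 1845/11 − (2/11)·405.5 = 94 and ps = 949/11 + (2/11)·405.5 = 160.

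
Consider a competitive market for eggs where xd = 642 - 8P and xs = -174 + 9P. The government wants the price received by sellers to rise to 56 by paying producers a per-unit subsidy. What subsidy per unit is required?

Required subsidy s = 17 per unit

At a seller price of 56, quantity supplied is -174 + 9·56 = 330.
Buyers absorb 330 only when they pay Pb with 642 − 8·Pb = 330, i.e. Pb = 39.
s = Ps − Pb = 56 − 39 = 17.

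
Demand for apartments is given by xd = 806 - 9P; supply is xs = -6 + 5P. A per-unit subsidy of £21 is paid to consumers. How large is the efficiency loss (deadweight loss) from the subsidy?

Pre-subsidy: 806 - 9P = -6 + 5P gives P* = 58, x* = 284.
With the rebate, buyers effectively pay Pb = Ps − 21, where Ps is the price sellers receive.
Demand in terms of Ps becomes xd = 806 − 9(Ps − 21) = 995 - 9Ps. Setting this equal to supply: 995 - 9Ps = -6 + 5Ps, so Ps = 71.5.
Buyers pay Pb = 71.5 − 21 = 50.5; x' = -6 + 5·71.5 = 351.5.
The subsidy expands output by 351.5 − 284 = 67.5 past the efficient level; on those units the gap between marginal cost and willingness to pay runs from 0 up to 21.
DWL = ½ × 21 × 67.5 = 708.75.

Deadweight loss = £708.75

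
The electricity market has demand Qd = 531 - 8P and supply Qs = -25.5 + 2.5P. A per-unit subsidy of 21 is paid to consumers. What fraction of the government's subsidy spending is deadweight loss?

DWL / government spending = 20/147

Pre-subsidy: 531 - 8P = -25.5 + 2.5P gives P* = 53, Q* = 107.
With the rebate, buyers effectively pay Pb = Ps − 21, where Ps is the price sellers receive.
Demand in terms of Ps becomes Qd = 531 − 8(Ps − 21) = 699 - 8Ps. Setting this equal to supply: 699 - 8Ps = -25.5 + 2.5Ps, so Ps = 69.
Buyers pay Pb = 69 − 21 = 48; Q' = -25.5 + 2.5·69 = 147.
ΔCS = ½(107 + 147)(53 − 48) = 635; ΔPS = ½(107 + 147)(69 − 53) = 2032.
Government spending = 21 × 147 = 3087.
DWL = ½ × 21 × (147 − 107) = 420; fraction = 420 / 3087 = 20/147.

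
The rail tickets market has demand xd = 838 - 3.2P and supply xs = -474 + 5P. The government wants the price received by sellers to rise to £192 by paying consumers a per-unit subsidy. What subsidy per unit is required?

At a seller price of 192, quantity supplied is -474 + 5·192 = 486.
Buyers absorb 486 only when they pay Pb with 838 − 3.2·Pb = 486, i.e. Pb = 110.
s = Ps − Pb = 192 − 110 = 82.

Required subsidy s = £82 per unit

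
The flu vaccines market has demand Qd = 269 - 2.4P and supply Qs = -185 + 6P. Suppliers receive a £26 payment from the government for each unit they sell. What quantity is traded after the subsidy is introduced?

Q' = 1287/7

Pre-subsidy: 269 - 2.4P = -185 + 6P gives P* = 1135/21, Q* = 975/7.
With the subsidy, sellers receive Ps = Pb + 26 for each unit, where Pb is the price buyers pay.
Supply in terms of Pb becomes Qs = -185 + 6(Pb + 26) = -29 + 6Pb. Setting this equal to demand: 269 - 2.4Pb = -29 + 6Pb, so Pb = 745/21.
Sellers receive Ps = 745/21 + 26 = 1291/21; Q' = 269 − 2.4·(745/21) = 1287/7.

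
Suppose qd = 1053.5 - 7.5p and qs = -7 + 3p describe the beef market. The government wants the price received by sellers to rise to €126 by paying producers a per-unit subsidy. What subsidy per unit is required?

Required subsidy s = €35 per unit

At a seller price of 126, quantity supplied is -7 + 3·126 = 371.
Buyers absorb 371 only when they pay pb with 1053.5 − 7.5·pb = 371, i.e. pb = 91.
s = ps − pb = 126 − 91 = 35.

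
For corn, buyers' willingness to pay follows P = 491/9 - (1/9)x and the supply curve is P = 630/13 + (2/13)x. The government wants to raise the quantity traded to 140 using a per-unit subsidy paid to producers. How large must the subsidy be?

Required subsidy s = 31 per unit

At x = 140, from the demand curve buyers pay Pb = 491/9 − (1/9)·140 = 39; from the supply curve sellers need Ps = 630/13 + (2/13)·140 = 70.
The subsidy must fill the gap: s = Ps − Pb = 70 − 39 = 31.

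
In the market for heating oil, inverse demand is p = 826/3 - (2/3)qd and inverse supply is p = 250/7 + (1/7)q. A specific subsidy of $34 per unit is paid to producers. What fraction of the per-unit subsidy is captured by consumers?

Consumer share = 14/17

Pre-subsidy: 826/3 - (2/3)q = 250/7 + (1/7)q gives q* = 296 and p* = 78.
With the subsidy, sellers receive ps = pb + 34 for each unit, where pb is the price buyers pay.
On the curves, pb = 826/3 - (2/3)q and ps = 250/7 + (1/7)q; the wedge ps − pb = 34 gives 250/7 + (1/7)q − (826/3 - (2/3)q) = 34, so q' = 338.
Then pb = 826/3 − (2/3)·338 = 50 and ps = 250/7 + (1/7)·338 = 84.
Buyers' price falls by p* − pb = 78 − 50 = 28; sellers' price rises by ps − p* = 84 − 78 = 6.
So consumers capture 28/34 = 14/17 of each unit of subsidy.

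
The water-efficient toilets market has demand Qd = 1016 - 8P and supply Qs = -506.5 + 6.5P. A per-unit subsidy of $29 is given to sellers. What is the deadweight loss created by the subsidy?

Deadweight loss = $1508

Pre-subsidy: 1016 - 8P = -506.5 + 6.5P gives P* = 105, Q* = 176.
With the subsidy, sellers receive Ps = Pb + 29 for each unit, where Pb is the price buyers pay.
Supply in terms of Pb becomes Qs = -506.5 + 6.5(Pb + 29) = -318 + 6.5Pb. Setting this equal to demand: 1016 - 8Pb = -318 + 6.5Pb, so Pb = 92.
Sellers receive Ps = 92 + 29 = 121; Q' = 1016 − 8·92 = 280.
The subsidy expands output by 280 − 176 = 104 past the efficient level; on those units the gap between marginal cost and willingness to pay runs from 0 up to 29.
DWL = ½ × 29 × 104 = 1508.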